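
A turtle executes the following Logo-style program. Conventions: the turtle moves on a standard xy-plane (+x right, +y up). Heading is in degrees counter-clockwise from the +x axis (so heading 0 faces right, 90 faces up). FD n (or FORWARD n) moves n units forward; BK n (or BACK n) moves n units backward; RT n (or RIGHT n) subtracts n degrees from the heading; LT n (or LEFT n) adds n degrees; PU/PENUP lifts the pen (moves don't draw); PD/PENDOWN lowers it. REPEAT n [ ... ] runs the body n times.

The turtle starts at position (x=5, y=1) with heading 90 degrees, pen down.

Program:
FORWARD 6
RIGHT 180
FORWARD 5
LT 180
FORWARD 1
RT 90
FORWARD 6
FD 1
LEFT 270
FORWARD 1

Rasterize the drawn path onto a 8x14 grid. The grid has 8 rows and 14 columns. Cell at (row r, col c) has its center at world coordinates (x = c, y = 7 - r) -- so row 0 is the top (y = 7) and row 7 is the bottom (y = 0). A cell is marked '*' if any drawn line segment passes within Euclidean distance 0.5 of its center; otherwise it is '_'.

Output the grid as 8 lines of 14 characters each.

Segment 0: (5,1) -> (5,7)
Segment 1: (5,7) -> (5,2)
Segment 2: (5,2) -> (5,3)
Segment 3: (5,3) -> (11,3)
Segment 4: (11,3) -> (12,3)
Segment 5: (12,3) -> (12,2)

Answer: _____*________
_____*________
_____*________
_____*________
_____********_
_____*______*_
_____*________
______________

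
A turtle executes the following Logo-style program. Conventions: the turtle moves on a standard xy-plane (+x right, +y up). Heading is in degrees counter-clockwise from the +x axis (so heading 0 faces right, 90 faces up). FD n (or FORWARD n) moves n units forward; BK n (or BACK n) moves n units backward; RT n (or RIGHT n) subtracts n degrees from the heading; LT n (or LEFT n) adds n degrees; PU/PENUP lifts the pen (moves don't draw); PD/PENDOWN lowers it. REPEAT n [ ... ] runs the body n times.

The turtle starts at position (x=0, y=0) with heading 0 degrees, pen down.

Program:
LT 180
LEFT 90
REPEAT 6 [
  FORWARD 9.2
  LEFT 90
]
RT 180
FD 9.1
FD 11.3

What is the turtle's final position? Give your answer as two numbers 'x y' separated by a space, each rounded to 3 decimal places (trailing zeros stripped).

Executing turtle program step by step:
Start: pos=(0,0), heading=0, pen down
LT 180: heading 0 -> 180
LT 90: heading 180 -> 270
REPEAT 6 [
  -- iteration 1/6 --
  FD 9.2: (0,0) -> (0,-9.2) [heading=270, draw]
  LT 90: heading 270 -> 0
  -- iteration 2/6 --
  FD 9.2: (0,-9.2) -> (9.2,-9.2) [heading=0, draw]
  LT 90: heading 0 -> 90
  -- iteration 3/6 --
  FD 9.2: (9.2,-9.2) -> (9.2,0) [heading=90, draw]
  LT 90: heading 90 -> 180
  -- iteration 4/6 --
  FD 9.2: (9.2,0) -> (0,0) [heading=180, draw]
  LT 90: heading 180 -> 270
  -- iteration 5/6 --
  FD 9.2: (0,0) -> (0,-9.2) [heading=270, draw]
  LT 90: heading 270 -> 0
  -- iteration 6/6 --
  FD 9.2: (0,-9.2) -> (9.2,-9.2) [heading=0, draw]
  LT 90: heading 0 -> 90
]
RT 180: heading 90 -> 270
FD 9.1: (9.2,-9.2) -> (9.2,-18.3) [heading=270, draw]
FD 11.3: (9.2,-18.3) -> (9.2,-29.6) [heading=270, draw]
Final: pos=(9.2,-29.6), heading=270, 8 segment(s) drawn

Answer: 9.2 -29.6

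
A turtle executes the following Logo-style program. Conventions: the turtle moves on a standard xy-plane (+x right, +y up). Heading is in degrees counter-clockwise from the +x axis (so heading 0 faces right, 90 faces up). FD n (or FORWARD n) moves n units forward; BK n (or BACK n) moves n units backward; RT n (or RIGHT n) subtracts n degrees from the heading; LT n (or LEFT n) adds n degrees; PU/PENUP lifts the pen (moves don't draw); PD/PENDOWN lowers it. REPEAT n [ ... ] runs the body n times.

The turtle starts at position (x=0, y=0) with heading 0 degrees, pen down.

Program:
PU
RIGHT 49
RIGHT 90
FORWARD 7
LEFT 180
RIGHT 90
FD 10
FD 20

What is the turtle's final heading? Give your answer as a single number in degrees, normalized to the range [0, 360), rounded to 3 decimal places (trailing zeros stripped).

Answer: 311

Derivation:
Executing turtle program step by step:
Start: pos=(0,0), heading=0, pen down
PU: pen up
RT 49: heading 0 -> 311
RT 90: heading 311 -> 221
FD 7: (0,0) -> (-5.283,-4.592) [heading=221, move]
LT 180: heading 221 -> 41
RT 90: heading 41 -> 311
FD 10: (-5.283,-4.592) -> (1.278,-12.14) [heading=311, move]
FD 20: (1.278,-12.14) -> (14.399,-27.234) [heading=311, move]
Final: pos=(14.399,-27.234), heading=311, 0 segment(s) drawn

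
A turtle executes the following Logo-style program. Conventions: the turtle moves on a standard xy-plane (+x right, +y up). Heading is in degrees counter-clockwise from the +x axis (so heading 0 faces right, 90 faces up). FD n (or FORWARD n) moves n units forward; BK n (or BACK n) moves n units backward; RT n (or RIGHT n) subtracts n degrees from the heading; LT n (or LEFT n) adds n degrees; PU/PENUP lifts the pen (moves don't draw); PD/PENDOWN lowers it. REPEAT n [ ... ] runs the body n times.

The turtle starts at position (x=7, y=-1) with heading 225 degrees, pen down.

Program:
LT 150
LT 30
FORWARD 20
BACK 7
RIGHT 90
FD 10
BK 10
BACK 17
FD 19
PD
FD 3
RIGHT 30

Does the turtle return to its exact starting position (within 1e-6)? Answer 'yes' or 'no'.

Executing turtle program step by step:
Start: pos=(7,-1), heading=225, pen down
LT 150: heading 225 -> 15
LT 30: heading 15 -> 45
FD 20: (7,-1) -> (21.142,13.142) [heading=45, draw]
BK 7: (21.142,13.142) -> (16.192,8.192) [heading=45, draw]
RT 90: heading 45 -> 315
FD 10: (16.192,8.192) -> (23.263,1.121) [heading=315, draw]
BK 10: (23.263,1.121) -> (16.192,8.192) [heading=315, draw]
BK 17: (16.192,8.192) -> (4.172,20.213) [heading=315, draw]
FD 19: (4.172,20.213) -> (17.607,6.778) [heading=315, draw]
PD: pen down
FD 3: (17.607,6.778) -> (19.728,4.657) [heading=315, draw]
RT 30: heading 315 -> 285
Final: pos=(19.728,4.657), heading=285, 7 segment(s) drawn

Start position: (7, -1)
Final position: (19.728, 4.657)
Distance = 13.928; >= 1e-6 -> NOT closed

Answer: no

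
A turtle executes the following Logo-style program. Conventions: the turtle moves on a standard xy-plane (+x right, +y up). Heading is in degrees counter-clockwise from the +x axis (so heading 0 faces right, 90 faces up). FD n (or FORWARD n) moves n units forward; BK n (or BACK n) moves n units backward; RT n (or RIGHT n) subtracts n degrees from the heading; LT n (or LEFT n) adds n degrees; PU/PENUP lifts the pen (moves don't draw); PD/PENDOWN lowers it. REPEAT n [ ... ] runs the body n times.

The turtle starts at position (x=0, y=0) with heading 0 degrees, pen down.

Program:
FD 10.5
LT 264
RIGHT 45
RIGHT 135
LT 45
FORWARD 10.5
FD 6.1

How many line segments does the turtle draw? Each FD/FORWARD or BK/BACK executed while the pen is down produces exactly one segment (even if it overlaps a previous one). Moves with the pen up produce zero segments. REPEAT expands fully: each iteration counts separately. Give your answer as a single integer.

Executing turtle program step by step:
Start: pos=(0,0), heading=0, pen down
FD 10.5: (0,0) -> (10.5,0) [heading=0, draw]
LT 264: heading 0 -> 264
RT 45: heading 264 -> 219
RT 135: heading 219 -> 84
LT 45: heading 84 -> 129
FD 10.5: (10.5,0) -> (3.892,8.16) [heading=129, draw]
FD 6.1: (3.892,8.16) -> (0.053,12.901) [heading=129, draw]
Final: pos=(0.053,12.901), heading=129, 3 segment(s) drawn
Segments drawn: 3

Answer: 3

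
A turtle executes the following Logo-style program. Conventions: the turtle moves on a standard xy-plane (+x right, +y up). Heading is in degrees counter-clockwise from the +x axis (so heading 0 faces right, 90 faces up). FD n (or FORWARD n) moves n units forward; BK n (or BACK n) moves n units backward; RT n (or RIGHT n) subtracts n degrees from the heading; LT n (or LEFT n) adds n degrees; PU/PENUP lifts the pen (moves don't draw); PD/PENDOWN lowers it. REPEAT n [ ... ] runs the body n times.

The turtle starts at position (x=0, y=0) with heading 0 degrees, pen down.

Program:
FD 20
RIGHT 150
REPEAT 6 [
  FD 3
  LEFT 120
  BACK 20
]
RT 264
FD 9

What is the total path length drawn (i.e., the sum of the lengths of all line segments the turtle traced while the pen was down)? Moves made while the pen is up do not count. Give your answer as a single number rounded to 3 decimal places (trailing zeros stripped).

Answer: 167

Derivation:
Executing turtle program step by step:
Start: pos=(0,0), heading=0, pen down
FD 20: (0,0) -> (20,0) [heading=0, draw]
RT 150: heading 0 -> 210
REPEAT 6 [
  -- iteration 1/6 --
  FD 3: (20,0) -> (17.402,-1.5) [heading=210, draw]
  LT 120: heading 210 -> 330
  BK 20: (17.402,-1.5) -> (0.081,8.5) [heading=330, draw]
  -- iteration 2/6 --
  FD 3: (0.081,8.5) -> (2.679,7) [heading=330, draw]
  LT 120: heading 330 -> 90
  BK 20: (2.679,7) -> (2.679,-13) [heading=90, draw]
  -- iteration 3/6 --
  FD 3: (2.679,-13) -> (2.679,-10) [heading=90, draw]
  LT 120: heading 90 -> 210
  BK 20: (2.679,-10) -> (20,0) [heading=210, draw]
  -- iteration 4/6 --
  FD 3: (20,0) -> (17.402,-1.5) [heading=210, draw]
  LT 120: heading 210 -> 330
  BK 20: (17.402,-1.5) -> (0.081,8.5) [heading=330, draw]
  -- iteration 5/6 --
  FD 3: (0.081,8.5) -> (2.679,7) [heading=330, draw]
  LT 120: heading 330 -> 90
  BK 20: (2.679,7) -> (2.679,-13) [heading=90, draw]
  -- iteration 6/6 --
  FD 3: (2.679,-13) -> (2.679,-10) [heading=90, draw]
  LT 120: heading 90 -> 210
  BK 20: (2.679,-10) -> (20,0) [heading=210, draw]
]
RT 264: heading 210 -> 306
FD 9: (20,0) -> (25.29,-7.281) [heading=306, draw]
Final: pos=(25.29,-7.281), heading=306, 14 segment(s) drawn

Segment lengths:
  seg 1: (0,0) -> (20,0), length = 20
  seg 2: (20,0) -> (17.402,-1.5), length = 3
  seg 3: (17.402,-1.5) -> (0.081,8.5), length = 20
  seg 4: (0.081,8.5) -> (2.679,7), length = 3
  seg 5: (2.679,7) -> (2.679,-13), length = 20
  seg 6: (2.679,-13) -> (2.679,-10), length = 3
  seg 7: (2.679,-10) -> (20,0), length = 20
  seg 8: (20,0) -> (17.402,-1.5), length = 3
  seg 9: (17.402,-1.5) -> (0.081,8.5), length = 20
  seg 10: (0.081,8.5) -> (2.679,7), length = 3
  seg 11: (2.679,7) -> (2.679,-13), length = 20
  seg 12: (2.679,-13) -> (2.679,-10), length = 3
  seg 13: (2.679,-10) -> (20,0), length = 20
  seg 14: (20,0) -> (25.29,-7.281), length = 9
Total = 167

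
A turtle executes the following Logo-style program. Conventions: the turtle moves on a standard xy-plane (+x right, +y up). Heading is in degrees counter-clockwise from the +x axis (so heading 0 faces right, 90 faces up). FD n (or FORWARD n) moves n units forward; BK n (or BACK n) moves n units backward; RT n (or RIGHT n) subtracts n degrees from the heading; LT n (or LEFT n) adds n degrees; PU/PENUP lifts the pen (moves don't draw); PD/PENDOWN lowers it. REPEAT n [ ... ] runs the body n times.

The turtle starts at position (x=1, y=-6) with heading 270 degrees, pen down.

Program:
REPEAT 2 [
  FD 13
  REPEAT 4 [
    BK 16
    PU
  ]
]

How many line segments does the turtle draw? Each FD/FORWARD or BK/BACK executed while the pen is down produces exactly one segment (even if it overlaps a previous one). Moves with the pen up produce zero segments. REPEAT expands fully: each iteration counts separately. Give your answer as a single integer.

Executing turtle program step by step:
Start: pos=(1,-6), heading=270, pen down
REPEAT 2 [
  -- iteration 1/2 --
  FD 13: (1,-6) -> (1,-19) [heading=270, draw]
  REPEAT 4 [
    -- iteration 1/4 --
    BK 16: (1,-19) -> (1,-3) [heading=270, draw]
    PU: pen up
    -- iteration 2/4 --
    BK 16: (1,-3) -> (1,13) [heading=270, move]
    PU: pen up
    -- iteration 3/4 --
    BK 16: (1,13) -> (1,29) [heading=270, move]
    PU: pen up
    -- iteration 4/4 --
    BK 16: (1,29) -> (1,45) [heading=270, move]
    PU: pen up
  ]
  -- iteration 2/2 --
  FD 13: (1,45) -> (1,32) [heading=270, move]
  REPEAT 4 [
    -- iteration 1/4 --
    BK 16: (1,32) -> (1,48) [heading=270, move]
    PU: pen up
    -- iteration 2/4 --
    BK 16: (1,48) -> (1,64) [heading=270, move]
    PU: pen up
    -- iteration 3/4 --
    BK 16: (1,64) -> (1,80) [heading=270, move]
    PU: pen up
    -- iteration 4/4 --
    BK 16: (1,80) -> (1,96) [heading=270, move]
    PU: pen up
  ]
]
Final: pos=(1,96), heading=270, 2 segment(s) drawn
Segments drawn: 2

Answer: 2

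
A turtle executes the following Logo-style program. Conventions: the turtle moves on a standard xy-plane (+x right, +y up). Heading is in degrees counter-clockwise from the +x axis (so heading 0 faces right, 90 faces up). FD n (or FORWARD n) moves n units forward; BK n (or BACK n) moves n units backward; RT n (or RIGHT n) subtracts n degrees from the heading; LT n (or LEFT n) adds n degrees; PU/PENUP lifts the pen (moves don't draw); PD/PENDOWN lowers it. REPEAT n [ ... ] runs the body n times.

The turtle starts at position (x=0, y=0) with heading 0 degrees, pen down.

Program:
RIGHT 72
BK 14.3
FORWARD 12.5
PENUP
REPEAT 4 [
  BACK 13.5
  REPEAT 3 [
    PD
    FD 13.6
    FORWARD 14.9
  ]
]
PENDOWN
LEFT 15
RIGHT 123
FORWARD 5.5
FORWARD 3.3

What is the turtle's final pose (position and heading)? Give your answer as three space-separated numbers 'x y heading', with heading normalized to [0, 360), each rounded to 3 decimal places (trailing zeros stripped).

Executing turtle program step by step:
Start: pos=(0,0), heading=0, pen down
RT 72: heading 0 -> 288
BK 14.3: (0,0) -> (-4.419,13.6) [heading=288, draw]
FD 12.5: (-4.419,13.6) -> (-0.556,1.712) [heading=288, draw]
PU: pen up
REPEAT 4 [
  -- iteration 1/4 --
  BK 13.5: (-0.556,1.712) -> (-4.728,14.551) [heading=288, move]
  REPEAT 3 [
    -- iteration 1/3 --
    PD: pen down
    FD 13.6: (-4.728,14.551) -> (-0.525,1.617) [heading=288, draw]
    FD 14.9: (-0.525,1.617) -> (4.079,-12.554) [heading=288, draw]
    -- iteration 2/3 --
    PD: pen down
    FD 13.6: (4.079,-12.554) -> (8.282,-25.488) [heading=288, draw]
    FD 14.9: (8.282,-25.488) -> (12.886,-39.659) [heading=288, draw]
    -- iteration 3/3 --
    PD: pen down
    FD 13.6: (12.886,-39.659) -> (17.089,-52.593) [heading=288, draw]
    FD 14.9: (17.089,-52.593) -> (21.693,-66.764) [heading=288, draw]
  ]
  -- iteration 2/4 --
  BK 13.5: (21.693,-66.764) -> (17.521,-53.925) [heading=288, draw]
  REPEAT 3 [
    -- iteration 1/3 --
    PD: pen down
    FD 13.6: (17.521,-53.925) -> (21.724,-66.859) [heading=288, draw]
    FD 14.9: (21.724,-66.859) -> (26.328,-81.03) [heading=288, draw]
    -- iteration 2/3 --
    PD: pen down
    FD 13.6: (26.328,-81.03) -> (30.531,-93.964) [heading=288, draw]
    FD 14.9: (30.531,-93.964) -> (35.135,-108.135) [heading=288, draw]
    -- iteration 3/3 --
    PD: pen down
    FD 13.6: (35.135,-108.135) -> (39.338,-121.069) [heading=288, draw]
    FD 14.9: (39.338,-121.069) -> (43.942,-135.24) [heading=288, draw]
  ]
  -- iteration 3/4 --
  BK 13.5: (43.942,-135.24) -> (39.77,-122.401) [heading=288, draw]
  REPEAT 3 [
    -- iteration 1/3 --
    PD: pen down
    FD 13.6: (39.77,-122.401) -> (43.973,-135.335) [heading=288, draw]
    FD 14.9: (43.973,-135.335) -> (48.577,-149.506) [heading=288, draw]
    -- iteration 2/3 --
    PD: pen down
    FD 13.6: (48.577,-149.506) -> (52.78,-162.44) [heading=288, draw]
    FD 14.9: (52.78,-162.44) -> (57.384,-176.611) [heading=288, draw]
    -- iteration 3/3 --
    PD: pen down
    FD 13.6: (57.384,-176.611) -> (61.587,-189.546) [heading=288, draw]
    FD 14.9: (61.587,-189.546) -> (66.191,-203.716) [heading=288, draw]
  ]
  -- iteration 4/4 --
  BK 13.5: (66.191,-203.716) -> (62.02,-190.877) [heading=288, draw]
  REPEAT 3 [
    -- iteration 1/3 --
    PD: pen down
    FD 13.6: (62.02,-190.877) -> (66.222,-203.811) [heading=288, draw]
    FD 14.9: (66.222,-203.811) -> (70.827,-217.982) [heading=288, draw]
    -- iteration 2/3 --
    PD: pen down
    FD 13.6: (70.827,-217.982) -> (75.029,-230.917) [heading=288, draw]
    FD 14.9: (75.029,-230.917) -> (79.634,-245.087) [heading=288, draw]
    -- iteration 3/3 --
    PD: pen down
    FD 13.6: (79.634,-245.087) -> (83.836,-258.022) [heading=288, draw]
    FD 14.9: (83.836,-258.022) -> (88.441,-272.192) [heading=288, draw]
  ]
]
PD: pen down
LT 15: heading 288 -> 303
RT 123: heading 303 -> 180
FD 5.5: (88.441,-272.192) -> (82.941,-272.192) [heading=180, draw]
FD 3.3: (82.941,-272.192) -> (79.641,-272.192) [heading=180, draw]
Final: pos=(79.641,-272.192), heading=180, 31 segment(s) drawn

Answer: 79.641 -272.192 180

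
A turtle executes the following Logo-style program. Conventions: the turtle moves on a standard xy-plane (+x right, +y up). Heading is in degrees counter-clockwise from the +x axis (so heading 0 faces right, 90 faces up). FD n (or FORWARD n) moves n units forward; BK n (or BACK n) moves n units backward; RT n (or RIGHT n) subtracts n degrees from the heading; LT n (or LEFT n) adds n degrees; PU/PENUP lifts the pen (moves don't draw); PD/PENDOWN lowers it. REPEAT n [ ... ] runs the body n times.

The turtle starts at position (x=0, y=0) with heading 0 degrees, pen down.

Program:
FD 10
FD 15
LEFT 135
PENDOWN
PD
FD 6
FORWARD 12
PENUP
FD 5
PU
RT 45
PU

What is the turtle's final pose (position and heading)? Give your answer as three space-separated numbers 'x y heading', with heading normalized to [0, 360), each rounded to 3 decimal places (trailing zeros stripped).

Answer: 8.737 16.263 90

Derivation:
Executing turtle program step by step:
Start: pos=(0,0), heading=0, pen down
FD 10: (0,0) -> (10,0) [heading=0, draw]
FD 15: (10,0) -> (25,0) [heading=0, draw]
LT 135: heading 0 -> 135
PD: pen down
PD: pen down
FD 6: (25,0) -> (20.757,4.243) [heading=135, draw]
FD 12: (20.757,4.243) -> (12.272,12.728) [heading=135, draw]
PU: pen up
FD 5: (12.272,12.728) -> (8.737,16.263) [heading=135, move]
PU: pen up
RT 45: heading 135 -> 90
PU: pen up
Final: pos=(8.737,16.263), heading=90, 4 segment(s) drawn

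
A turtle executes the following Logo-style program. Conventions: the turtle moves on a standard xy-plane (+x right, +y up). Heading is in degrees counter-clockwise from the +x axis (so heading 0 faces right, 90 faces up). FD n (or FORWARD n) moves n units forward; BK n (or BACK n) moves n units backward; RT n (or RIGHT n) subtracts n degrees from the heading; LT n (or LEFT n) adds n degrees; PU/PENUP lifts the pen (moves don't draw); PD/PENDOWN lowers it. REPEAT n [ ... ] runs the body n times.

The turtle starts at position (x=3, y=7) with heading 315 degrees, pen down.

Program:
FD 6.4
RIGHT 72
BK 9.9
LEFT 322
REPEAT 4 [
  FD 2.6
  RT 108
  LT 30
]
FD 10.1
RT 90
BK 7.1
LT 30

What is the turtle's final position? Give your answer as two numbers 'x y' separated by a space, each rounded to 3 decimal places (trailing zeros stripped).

Executing turtle program step by step:
Start: pos=(3,7), heading=315, pen down
FD 6.4: (3,7) -> (7.525,2.475) [heading=315, draw]
RT 72: heading 315 -> 243
BK 9.9: (7.525,2.475) -> (12.02,11.295) [heading=243, draw]
LT 322: heading 243 -> 205
REPEAT 4 [
  -- iteration 1/4 --
  FD 2.6: (12.02,11.295) -> (9.664,10.197) [heading=205, draw]
  RT 108: heading 205 -> 97
  LT 30: heading 97 -> 127
  -- iteration 2/4 --
  FD 2.6: (9.664,10.197) -> (8.099,12.273) [heading=127, draw]
  RT 108: heading 127 -> 19
  LT 30: heading 19 -> 49
  -- iteration 3/4 --
  FD 2.6: (8.099,12.273) -> (9.805,14.235) [heading=49, draw]
  RT 108: heading 49 -> 301
  LT 30: heading 301 -> 331
  -- iteration 4/4 --
  FD 2.6: (9.805,14.235) -> (12.079,12.975) [heading=331, draw]
  RT 108: heading 331 -> 223
  LT 30: heading 223 -> 253
]
FD 10.1: (12.079,12.975) -> (9.126,3.316) [heading=253, draw]
RT 90: heading 253 -> 163
BK 7.1: (9.126,3.316) -> (15.915,1.24) [heading=163, draw]
LT 30: heading 163 -> 193
Final: pos=(15.915,1.24), heading=193, 8 segment(s) drawn

Answer: 15.915 1.24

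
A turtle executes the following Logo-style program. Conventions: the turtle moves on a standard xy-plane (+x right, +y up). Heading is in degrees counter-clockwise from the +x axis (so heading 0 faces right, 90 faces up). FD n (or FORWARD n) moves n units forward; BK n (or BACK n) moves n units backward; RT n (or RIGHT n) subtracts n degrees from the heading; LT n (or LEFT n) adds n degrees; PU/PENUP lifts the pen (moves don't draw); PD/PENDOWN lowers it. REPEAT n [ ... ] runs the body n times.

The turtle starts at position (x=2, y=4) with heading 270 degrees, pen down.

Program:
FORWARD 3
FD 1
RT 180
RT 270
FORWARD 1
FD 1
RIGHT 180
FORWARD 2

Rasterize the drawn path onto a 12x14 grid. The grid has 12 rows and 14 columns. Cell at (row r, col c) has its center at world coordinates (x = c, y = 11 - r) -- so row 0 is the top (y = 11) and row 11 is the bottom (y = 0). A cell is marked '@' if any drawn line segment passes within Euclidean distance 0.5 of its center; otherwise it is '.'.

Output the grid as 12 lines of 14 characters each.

Answer: ..............
..............
..............
..............
..............
..............
..............
..@...........
..@...........
..@...........
..@...........
@@@...........

Derivation:
Segment 0: (2,4) -> (2,1)
Segment 1: (2,1) -> (2,0)
Segment 2: (2,0) -> (1,-0)
Segment 3: (1,-0) -> (-0,-0)
Segment 4: (-0,-0) -> (2,0)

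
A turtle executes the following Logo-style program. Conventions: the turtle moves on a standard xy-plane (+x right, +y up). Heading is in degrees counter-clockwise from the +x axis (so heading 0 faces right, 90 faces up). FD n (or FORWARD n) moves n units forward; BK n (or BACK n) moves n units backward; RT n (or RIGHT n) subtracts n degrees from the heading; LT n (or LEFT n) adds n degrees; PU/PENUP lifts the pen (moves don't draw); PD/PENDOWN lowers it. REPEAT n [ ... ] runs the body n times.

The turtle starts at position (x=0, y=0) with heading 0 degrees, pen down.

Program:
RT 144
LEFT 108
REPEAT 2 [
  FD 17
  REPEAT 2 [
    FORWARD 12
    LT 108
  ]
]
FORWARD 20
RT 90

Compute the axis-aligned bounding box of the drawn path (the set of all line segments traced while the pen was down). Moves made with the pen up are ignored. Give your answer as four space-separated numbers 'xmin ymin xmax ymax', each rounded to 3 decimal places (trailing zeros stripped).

Executing turtle program step by step:
Start: pos=(0,0), heading=0, pen down
RT 144: heading 0 -> 216
LT 108: heading 216 -> 324
REPEAT 2 [
  -- iteration 1/2 --
  FD 17: (0,0) -> (13.753,-9.992) [heading=324, draw]
  REPEAT 2 [
    -- iteration 1/2 --
    FD 12: (13.753,-9.992) -> (23.461,-17.046) [heading=324, draw]
    LT 108: heading 324 -> 72
    -- iteration 2/2 --
    FD 12: (23.461,-17.046) -> (27.17,-5.633) [heading=72, draw]
    LT 108: heading 72 -> 180
  ]
  -- iteration 2/2 --
  FD 17: (27.17,-5.633) -> (10.17,-5.633) [heading=180, draw]
  REPEAT 2 [
    -- iteration 1/2 --
    FD 12: (10.17,-5.633) -> (-1.83,-5.633) [heading=180, draw]
    LT 108: heading 180 -> 288
    -- iteration 2/2 --
    FD 12: (-1.83,-5.633) -> (1.878,-17.046) [heading=288, draw]
    LT 108: heading 288 -> 36
  ]
]
FD 20: (1.878,-17.046) -> (18.058,-5.29) [heading=36, draw]
RT 90: heading 36 -> 306
Final: pos=(18.058,-5.29), heading=306, 7 segment(s) drawn

Segment endpoints: x in {-1.83, 0, 1.878, 10.17, 13.753, 18.058, 23.461, 27.17}, y in {-17.046, -17.046, -9.992, -5.633, -5.633, -5.633, -5.29, 0}
xmin=-1.83, ymin=-17.046, xmax=27.17, ymax=0

Answer: -1.83 -17.046 27.17 0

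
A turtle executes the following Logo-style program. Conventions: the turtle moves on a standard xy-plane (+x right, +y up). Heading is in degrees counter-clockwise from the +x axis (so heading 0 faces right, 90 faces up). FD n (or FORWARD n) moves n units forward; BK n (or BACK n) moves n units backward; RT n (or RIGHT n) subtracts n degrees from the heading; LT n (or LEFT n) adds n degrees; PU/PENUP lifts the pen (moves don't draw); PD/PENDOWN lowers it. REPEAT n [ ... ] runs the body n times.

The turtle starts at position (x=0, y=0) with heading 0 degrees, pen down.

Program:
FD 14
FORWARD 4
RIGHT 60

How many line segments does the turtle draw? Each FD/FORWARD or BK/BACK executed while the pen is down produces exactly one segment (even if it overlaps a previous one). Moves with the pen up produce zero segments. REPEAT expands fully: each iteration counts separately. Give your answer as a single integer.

Executing turtle program step by step:
Start: pos=(0,0), heading=0, pen down
FD 14: (0,0) -> (14,0) [heading=0, draw]
FD 4: (14,0) -> (18,0) [heading=0, draw]
RT 60: heading 0 -> 300
Final: pos=(18,0), heading=300, 2 segment(s) drawn
Segments drawn: 2

Answer: 2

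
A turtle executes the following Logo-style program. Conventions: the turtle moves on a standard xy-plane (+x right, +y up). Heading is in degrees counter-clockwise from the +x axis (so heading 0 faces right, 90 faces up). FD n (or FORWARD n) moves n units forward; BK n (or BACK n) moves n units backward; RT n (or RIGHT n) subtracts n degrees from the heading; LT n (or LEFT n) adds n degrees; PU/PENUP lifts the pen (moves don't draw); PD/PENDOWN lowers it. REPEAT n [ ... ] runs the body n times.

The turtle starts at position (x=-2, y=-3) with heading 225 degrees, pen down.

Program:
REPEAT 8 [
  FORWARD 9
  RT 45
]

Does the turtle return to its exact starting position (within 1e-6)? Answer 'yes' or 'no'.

Executing turtle program step by step:
Start: pos=(-2,-3), heading=225, pen down
REPEAT 8 [
  -- iteration 1/8 --
  FD 9: (-2,-3) -> (-8.364,-9.364) [heading=225, draw]
  RT 45: heading 225 -> 180
  -- iteration 2/8 --
  FD 9: (-8.364,-9.364) -> (-17.364,-9.364) [heading=180, draw]
  RT 45: heading 180 -> 135
  -- iteration 3/8 --
  FD 9: (-17.364,-9.364) -> (-23.728,-3) [heading=135, draw]
  RT 45: heading 135 -> 90
  -- iteration 4/8 --
  FD 9: (-23.728,-3) -> (-23.728,6) [heading=90, draw]
  RT 45: heading 90 -> 45
  -- iteration 5/8 --
  FD 9: (-23.728,6) -> (-17.364,12.364) [heading=45, draw]
  RT 45: heading 45 -> 0
  -- iteration 6/8 --
  FD 9: (-17.364,12.364) -> (-8.364,12.364) [heading=0, draw]
  RT 45: heading 0 -> 315
  -- iteration 7/8 --
  FD 9: (-8.364,12.364) -> (-2,6) [heading=315, draw]
  RT 45: heading 315 -> 270
  -- iteration 8/8 --
  FD 9: (-2,6) -> (-2,-3) [heading=270, draw]
  RT 45: heading 270 -> 225
]
Final: pos=(-2,-3), heading=225, 8 segment(s) drawn

Start position: (-2, -3)
Final position: (-2, -3)
Distance = 0; < 1e-6 -> CLOSED

Answer: yes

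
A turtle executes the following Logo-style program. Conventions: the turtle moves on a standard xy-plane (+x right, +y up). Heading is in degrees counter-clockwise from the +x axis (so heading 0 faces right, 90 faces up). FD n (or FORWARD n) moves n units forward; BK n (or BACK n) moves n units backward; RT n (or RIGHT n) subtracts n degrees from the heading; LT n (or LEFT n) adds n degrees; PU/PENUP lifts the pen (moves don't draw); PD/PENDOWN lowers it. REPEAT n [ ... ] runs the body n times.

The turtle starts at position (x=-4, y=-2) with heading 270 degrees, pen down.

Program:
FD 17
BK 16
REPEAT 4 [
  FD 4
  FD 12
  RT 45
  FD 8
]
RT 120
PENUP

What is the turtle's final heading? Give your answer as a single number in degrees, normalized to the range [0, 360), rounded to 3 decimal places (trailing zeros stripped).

Executing turtle program step by step:
Start: pos=(-4,-2), heading=270, pen down
FD 17: (-4,-2) -> (-4,-19) [heading=270, draw]
BK 16: (-4,-19) -> (-4,-3) [heading=270, draw]
REPEAT 4 [
  -- iteration 1/4 --
  FD 4: (-4,-3) -> (-4,-7) [heading=270, draw]
  FD 12: (-4,-7) -> (-4,-19) [heading=270, draw]
  RT 45: heading 270 -> 225
  FD 8: (-4,-19) -> (-9.657,-24.657) [heading=225, draw]
  -- iteration 2/4 --
  FD 4: (-9.657,-24.657) -> (-12.485,-27.485) [heading=225, draw]
  FD 12: (-12.485,-27.485) -> (-20.971,-35.971) [heading=225, draw]
  RT 45: heading 225 -> 180
  FD 8: (-20.971,-35.971) -> (-28.971,-35.971) [heading=180, draw]
  -- iteration 3/4 --
  FD 4: (-28.971,-35.971) -> (-32.971,-35.971) [heading=180, draw]
  FD 12: (-32.971,-35.971) -> (-44.971,-35.971) [heading=180, draw]
  RT 45: heading 180 -> 135
  FD 8: (-44.971,-35.971) -> (-50.627,-30.314) [heading=135, draw]
  -- iteration 4/4 --
  FD 4: (-50.627,-30.314) -> (-53.456,-27.485) [heading=135, draw]
  FD 12: (-53.456,-27.485) -> (-61.941,-19) [heading=135, draw]
  RT 45: heading 135 -> 90
  FD 8: (-61.941,-19) -> (-61.941,-11) [heading=90, draw]
]
RT 120: heading 90 -> 330
PU: pen up
Final: pos=(-61.941,-11), heading=330, 14 segment(s) drawn

Answer: 330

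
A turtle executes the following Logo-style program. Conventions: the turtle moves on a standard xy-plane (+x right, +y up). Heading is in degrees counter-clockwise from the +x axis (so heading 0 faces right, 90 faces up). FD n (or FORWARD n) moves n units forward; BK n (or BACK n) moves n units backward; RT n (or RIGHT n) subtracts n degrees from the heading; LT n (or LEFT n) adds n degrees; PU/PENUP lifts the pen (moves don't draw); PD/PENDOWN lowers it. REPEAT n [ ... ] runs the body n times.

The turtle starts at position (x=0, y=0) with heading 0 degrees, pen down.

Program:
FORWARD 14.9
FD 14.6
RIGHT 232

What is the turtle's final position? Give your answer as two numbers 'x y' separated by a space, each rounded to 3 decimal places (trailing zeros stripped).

Answer: 29.5 0

Derivation:
Executing turtle program step by step:
Start: pos=(0,0), heading=0, pen down
FD 14.9: (0,0) -> (14.9,0) [heading=0, draw]
FD 14.6: (14.9,0) -> (29.5,0) [heading=0, draw]
RT 232: heading 0 -> 128
Final: pos=(29.5,0), heading=128, 2 segment(s) drawn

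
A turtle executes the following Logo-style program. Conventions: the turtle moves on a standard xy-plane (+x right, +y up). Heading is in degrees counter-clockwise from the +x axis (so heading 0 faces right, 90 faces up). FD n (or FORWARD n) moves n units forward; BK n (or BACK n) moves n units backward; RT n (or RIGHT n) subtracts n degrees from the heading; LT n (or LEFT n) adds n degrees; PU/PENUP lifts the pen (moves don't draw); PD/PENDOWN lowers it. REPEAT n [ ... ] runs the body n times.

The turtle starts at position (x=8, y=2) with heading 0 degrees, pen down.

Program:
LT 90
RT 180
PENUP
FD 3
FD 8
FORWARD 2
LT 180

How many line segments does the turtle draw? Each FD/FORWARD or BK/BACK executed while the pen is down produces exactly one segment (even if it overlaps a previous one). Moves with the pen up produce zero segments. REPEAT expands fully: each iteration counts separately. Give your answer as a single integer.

Answer: 0

Derivation:
Executing turtle program step by step:
Start: pos=(8,2), heading=0, pen down
LT 90: heading 0 -> 90
RT 180: heading 90 -> 270
PU: pen up
FD 3: (8,2) -> (8,-1) [heading=270, move]
FD 8: (8,-1) -> (8,-9) [heading=270, move]
FD 2: (8,-9) -> (8,-11) [heading=270, move]
LT 180: heading 270 -> 90
Final: pos=(8,-11), heading=90, 0 segment(s) drawn
Segments drawn: 0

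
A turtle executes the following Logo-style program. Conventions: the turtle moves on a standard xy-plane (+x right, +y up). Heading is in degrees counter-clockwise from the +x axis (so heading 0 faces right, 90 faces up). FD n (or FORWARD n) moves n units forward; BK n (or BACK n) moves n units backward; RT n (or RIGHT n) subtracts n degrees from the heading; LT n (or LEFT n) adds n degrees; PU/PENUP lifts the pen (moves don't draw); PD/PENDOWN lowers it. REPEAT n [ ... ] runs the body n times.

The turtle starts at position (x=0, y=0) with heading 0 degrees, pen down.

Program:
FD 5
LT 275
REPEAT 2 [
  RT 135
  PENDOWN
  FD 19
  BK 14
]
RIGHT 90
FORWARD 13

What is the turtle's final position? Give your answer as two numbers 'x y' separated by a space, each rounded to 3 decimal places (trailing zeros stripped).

Executing turtle program step by step:
Start: pos=(0,0), heading=0, pen down
FD 5: (0,0) -> (5,0) [heading=0, draw]
LT 275: heading 0 -> 275
REPEAT 2 [
  -- iteration 1/2 --
  RT 135: heading 275 -> 140
  PD: pen down
  FD 19: (5,0) -> (-9.555,12.213) [heading=140, draw]
  BK 14: (-9.555,12.213) -> (1.17,3.214) [heading=140, draw]
  -- iteration 2/2 --
  RT 135: heading 140 -> 5
  PD: pen down
  FD 19: (1.17,3.214) -> (20.097,4.87) [heading=5, draw]
  BK 14: (20.097,4.87) -> (6.151,3.65) [heading=5, draw]
]
RT 90: heading 5 -> 275
FD 13: (6.151,3.65) -> (7.284,-9.301) [heading=275, draw]
Final: pos=(7.284,-9.301), heading=275, 6 segment(s) drawn

Answer: 7.284 -9.301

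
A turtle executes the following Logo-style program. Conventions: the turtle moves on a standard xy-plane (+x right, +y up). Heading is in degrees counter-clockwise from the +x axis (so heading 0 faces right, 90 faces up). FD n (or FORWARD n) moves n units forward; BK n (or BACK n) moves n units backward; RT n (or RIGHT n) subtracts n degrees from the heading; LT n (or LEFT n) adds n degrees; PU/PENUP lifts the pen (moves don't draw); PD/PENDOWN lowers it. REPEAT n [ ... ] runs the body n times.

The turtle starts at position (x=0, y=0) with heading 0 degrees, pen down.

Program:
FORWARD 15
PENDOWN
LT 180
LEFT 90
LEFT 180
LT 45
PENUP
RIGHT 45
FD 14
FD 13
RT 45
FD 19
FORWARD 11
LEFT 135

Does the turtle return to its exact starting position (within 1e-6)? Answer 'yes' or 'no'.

Answer: no

Derivation:
Executing turtle program step by step:
Start: pos=(0,0), heading=0, pen down
FD 15: (0,0) -> (15,0) [heading=0, draw]
PD: pen down
LT 180: heading 0 -> 180
LT 90: heading 180 -> 270
LT 180: heading 270 -> 90
LT 45: heading 90 -> 135
PU: pen up
RT 45: heading 135 -> 90
FD 14: (15,0) -> (15,14) [heading=90, move]
FD 13: (15,14) -> (15,27) [heading=90, move]
RT 45: heading 90 -> 45
FD 19: (15,27) -> (28.435,40.435) [heading=45, move]
FD 11: (28.435,40.435) -> (36.213,48.213) [heading=45, move]
LT 135: heading 45 -> 180
Final: pos=(36.213,48.213), heading=180, 1 segment(s) drawn

Start position: (0, 0)
Final position: (36.213, 48.213)
Distance = 60.298; >= 1e-6 -> NOT closed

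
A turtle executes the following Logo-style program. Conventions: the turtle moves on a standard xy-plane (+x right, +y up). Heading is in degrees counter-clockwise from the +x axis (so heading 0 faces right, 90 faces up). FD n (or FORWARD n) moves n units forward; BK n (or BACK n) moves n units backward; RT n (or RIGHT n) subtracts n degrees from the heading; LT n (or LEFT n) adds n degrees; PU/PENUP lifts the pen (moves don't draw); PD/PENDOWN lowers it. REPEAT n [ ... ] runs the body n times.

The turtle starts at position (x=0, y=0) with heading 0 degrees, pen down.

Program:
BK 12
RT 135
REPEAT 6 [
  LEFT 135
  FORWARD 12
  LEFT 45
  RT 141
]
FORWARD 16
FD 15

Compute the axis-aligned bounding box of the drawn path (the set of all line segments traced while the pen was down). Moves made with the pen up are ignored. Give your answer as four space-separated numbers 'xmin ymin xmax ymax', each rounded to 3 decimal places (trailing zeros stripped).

Executing turtle program step by step:
Start: pos=(0,0), heading=0, pen down
BK 12: (0,0) -> (-12,0) [heading=0, draw]
RT 135: heading 0 -> 225
REPEAT 6 [
  -- iteration 1/6 --
  LT 135: heading 225 -> 0
  FD 12: (-12,0) -> (0,0) [heading=0, draw]
  LT 45: heading 0 -> 45
  RT 141: heading 45 -> 264
  -- iteration 2/6 --
  LT 135: heading 264 -> 39
  FD 12: (0,0) -> (9.326,7.552) [heading=39, draw]
  LT 45: heading 39 -> 84
  RT 141: heading 84 -> 303
  -- iteration 3/6 --
  LT 135: heading 303 -> 78
  FD 12: (9.326,7.552) -> (11.821,19.29) [heading=78, draw]
  LT 45: heading 78 -> 123
  RT 141: heading 123 -> 342
  -- iteration 4/6 --
  LT 135: heading 342 -> 117
  FD 12: (11.821,19.29) -> (6.373,29.982) [heading=117, draw]
  LT 45: heading 117 -> 162
  RT 141: heading 162 -> 21
  -- iteration 5/6 --
  LT 135: heading 21 -> 156
  FD 12: (6.373,29.982) -> (-4.59,34.863) [heading=156, draw]
  LT 45: heading 156 -> 201
  RT 141: heading 201 -> 60
  -- iteration 6/6 --
  LT 135: heading 60 -> 195
  FD 12: (-4.59,34.863) -> (-16.181,31.757) [heading=195, draw]
  LT 45: heading 195 -> 240
  RT 141: heading 240 -> 99
]
FD 16: (-16.181,31.757) -> (-18.684,47.56) [heading=99, draw]
FD 15: (-18.684,47.56) -> (-21.03,62.375) [heading=99, draw]
Final: pos=(-21.03,62.375), heading=99, 9 segment(s) drawn

Segment endpoints: x in {-21.03, -18.684, -16.181, -12, -4.59, 0, 6.373, 9.326, 11.821}, y in {0, 7.552, 19.29, 29.982, 31.757, 34.863, 47.56, 62.375}
xmin=-21.03, ymin=0, xmax=11.821, ymax=62.375

Answer: -21.03 0 11.821 62.375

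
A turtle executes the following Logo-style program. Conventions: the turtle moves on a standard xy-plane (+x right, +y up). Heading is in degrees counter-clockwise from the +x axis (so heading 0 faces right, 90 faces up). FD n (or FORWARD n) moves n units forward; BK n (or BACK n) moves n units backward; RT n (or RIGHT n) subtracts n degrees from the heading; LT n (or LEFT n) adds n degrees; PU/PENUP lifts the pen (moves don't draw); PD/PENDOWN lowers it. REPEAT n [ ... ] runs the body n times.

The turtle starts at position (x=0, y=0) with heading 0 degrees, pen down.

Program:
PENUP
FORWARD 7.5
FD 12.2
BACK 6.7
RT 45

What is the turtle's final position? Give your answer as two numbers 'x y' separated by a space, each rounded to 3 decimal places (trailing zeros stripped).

Executing turtle program step by step:
Start: pos=(0,0), heading=0, pen down
PU: pen up
FD 7.5: (0,0) -> (7.5,0) [heading=0, move]
FD 12.2: (7.5,0) -> (19.7,0) [heading=0, move]
BK 6.7: (19.7,0) -> (13,0) [heading=0, move]
RT 45: heading 0 -> 315
Final: pos=(13,0), heading=315, 0 segment(s) drawn

Answer: 13 0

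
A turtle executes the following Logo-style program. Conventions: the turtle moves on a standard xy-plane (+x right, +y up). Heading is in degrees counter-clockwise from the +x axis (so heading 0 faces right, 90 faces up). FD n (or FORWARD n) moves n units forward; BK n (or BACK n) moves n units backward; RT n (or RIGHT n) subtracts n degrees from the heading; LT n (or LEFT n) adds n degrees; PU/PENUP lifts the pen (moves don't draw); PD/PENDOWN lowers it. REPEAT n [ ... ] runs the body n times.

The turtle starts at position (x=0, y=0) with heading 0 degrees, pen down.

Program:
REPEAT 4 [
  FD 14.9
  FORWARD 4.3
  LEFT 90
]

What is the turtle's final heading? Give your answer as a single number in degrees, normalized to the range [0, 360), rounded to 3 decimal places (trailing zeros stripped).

Answer: 0

Derivation:
Executing turtle program step by step:
Start: pos=(0,0), heading=0, pen down
REPEAT 4 [
  -- iteration 1/4 --
  FD 14.9: (0,0) -> (14.9,0) [heading=0, draw]
  FD 4.3: (14.9,0) -> (19.2,0) [heading=0, draw]
  LT 90: heading 0 -> 90
  -- iteration 2/4 --
  FD 14.9: (19.2,0) -> (19.2,14.9) [heading=90, draw]
  FD 4.3: (19.2,14.9) -> (19.2,19.2) [heading=90, draw]
  LT 90: heading 90 -> 180
  -- iteration 3/4 --
  FD 14.9: (19.2,19.2) -> (4.3,19.2) [heading=180, draw]
  FD 4.3: (4.3,19.2) -> (0,19.2) [heading=180, draw]
  LT 90: heading 180 -> 270
  -- iteration 4/4 --
  FD 14.9: (0,19.2) -> (0,4.3) [heading=270, draw]
  FD 4.3: (0,4.3) -> (0,0) [heading=270, draw]
  LT 90: heading 270 -> 0
]
Final: pos=(0,0), heading=0, 8 segment(s) drawn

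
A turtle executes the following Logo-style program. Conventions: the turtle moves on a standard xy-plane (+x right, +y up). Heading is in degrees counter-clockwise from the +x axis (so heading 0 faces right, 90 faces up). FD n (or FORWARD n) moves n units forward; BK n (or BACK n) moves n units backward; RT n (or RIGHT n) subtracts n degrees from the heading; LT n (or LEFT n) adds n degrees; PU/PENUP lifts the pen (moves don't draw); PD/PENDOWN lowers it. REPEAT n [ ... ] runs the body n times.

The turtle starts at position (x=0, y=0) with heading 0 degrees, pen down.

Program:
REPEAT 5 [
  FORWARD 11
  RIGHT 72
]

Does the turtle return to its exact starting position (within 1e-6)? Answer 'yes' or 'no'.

Executing turtle program step by step:
Start: pos=(0,0), heading=0, pen down
REPEAT 5 [
  -- iteration 1/5 --
  FD 11: (0,0) -> (11,0) [heading=0, draw]
  RT 72: heading 0 -> 288
  -- iteration 2/5 --
  FD 11: (11,0) -> (14.399,-10.462) [heading=288, draw]
  RT 72: heading 288 -> 216
  -- iteration 3/5 --
  FD 11: (14.399,-10.462) -> (5.5,-16.927) [heading=216, draw]
  RT 72: heading 216 -> 144
  -- iteration 4/5 --
  FD 11: (5.5,-16.927) -> (-3.399,-10.462) [heading=144, draw]
  RT 72: heading 144 -> 72
  -- iteration 5/5 --
  FD 11: (-3.399,-10.462) -> (0,0) [heading=72, draw]
  RT 72: heading 72 -> 0
]
Final: pos=(0,0), heading=0, 5 segment(s) drawn

Start position: (0, 0)
Final position: (0, 0)
Distance = 0; < 1e-6 -> CLOSED

Answer: yes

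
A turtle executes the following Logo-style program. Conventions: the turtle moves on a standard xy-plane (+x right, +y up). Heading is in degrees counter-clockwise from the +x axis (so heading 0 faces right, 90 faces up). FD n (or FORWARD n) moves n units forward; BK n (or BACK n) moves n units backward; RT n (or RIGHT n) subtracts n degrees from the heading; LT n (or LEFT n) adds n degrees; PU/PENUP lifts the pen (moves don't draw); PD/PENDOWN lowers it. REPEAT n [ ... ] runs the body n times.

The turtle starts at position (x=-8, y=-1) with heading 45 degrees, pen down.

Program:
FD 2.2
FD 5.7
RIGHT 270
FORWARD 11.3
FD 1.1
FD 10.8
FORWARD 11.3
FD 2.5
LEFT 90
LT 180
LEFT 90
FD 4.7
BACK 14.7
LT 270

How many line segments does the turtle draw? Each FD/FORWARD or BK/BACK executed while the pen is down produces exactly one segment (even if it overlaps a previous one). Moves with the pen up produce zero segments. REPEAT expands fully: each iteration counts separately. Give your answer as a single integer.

Executing turtle program step by step:
Start: pos=(-8,-1), heading=45, pen down
FD 2.2: (-8,-1) -> (-6.444,0.556) [heading=45, draw]
FD 5.7: (-6.444,0.556) -> (-2.414,4.586) [heading=45, draw]
RT 270: heading 45 -> 135
FD 11.3: (-2.414,4.586) -> (-10.404,12.576) [heading=135, draw]
FD 1.1: (-10.404,12.576) -> (-11.182,13.354) [heading=135, draw]
FD 10.8: (-11.182,13.354) -> (-18.819,20.991) [heading=135, draw]
FD 11.3: (-18.819,20.991) -> (-26.809,28.981) [heading=135, draw]
FD 2.5: (-26.809,28.981) -> (-28.577,30.749) [heading=135, draw]
LT 90: heading 135 -> 225
LT 180: heading 225 -> 45
LT 90: heading 45 -> 135
FD 4.7: (-28.577,30.749) -> (-31.9,34.072) [heading=135, draw]
BK 14.7: (-31.9,34.072) -> (-21.506,23.678) [heading=135, draw]
LT 270: heading 135 -> 45
Final: pos=(-21.506,23.678), heading=45, 9 segment(s) drawn
Segments drawn: 9

Answer: 9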